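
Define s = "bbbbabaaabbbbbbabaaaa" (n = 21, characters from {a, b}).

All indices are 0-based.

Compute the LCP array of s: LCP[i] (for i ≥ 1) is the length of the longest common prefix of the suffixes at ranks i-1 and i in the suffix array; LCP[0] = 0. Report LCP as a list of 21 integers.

[0, 1, 2, 3, 3, 2, 1, 5, 2, 0, 4, 2, 6, 1, 7, 2, 8, 3, 9, 4, 5]

sorted suffixes:
  #0 SA[0]=20  'a'
  #1 SA[1]=19  'aa'
  #2 SA[2]=18  'aaa'
  #3 SA[3]=17  'aaaa'
  #4 SA[4]=6  'aaabbbbbbabaaaa'
  #5 SA[5]=7  'aabbbbbbabaaaa'
  #6 SA[6]=15  'abaaaa'
  #7 SA[7]=4  'abaaabbbbbbabaaaa'
  #8 SA[8]=8  'abbbbbbabaaaa'
  #9 SA[9]=16  'baaaa'
  #10 SA[10]=5  'baaabbbbbbabaaaa'
  #11 SA[11]=14  'babaaaa'
  #12 SA[12]=3  'babaaabbbbbbabaaaa'
  #13 SA[13]=13  'bbabaaaa'
  #14 SA[14]=2  'bbabaaabbbbbbabaaaa'
  #15 SA[15]=12  'bbbabaaaa'
  #16 SA[16]=1  'bbbabaaabbbbbbabaaaa'
  #17 SA[17]=11  'bbbbabaaaa'
  #18 SA[18]=0  'bbbbabaaabbbbbbabaaaa'
  #19 SA[19]=10  'bbbbbabaaaa'
  #20 SA[20]=9  'bbbbbbabaaaa'

SA = [20, 19, 18, 17, 6, 7, 15, 4, 8, 16, 5, 14, 3, 13, 2, 12, 1, 11, 0, 10, 9]
rank  pair      lcp
   1  s[20:],s[19:]  1  'a'
   2  s[19:],s[18:]  2  'aa'
   3  s[18:],s[17:]  3  'aaa'
   4  s[17:],s[6:]  3  'aaa'
   5  s[6:],s[7:]  2  'aa'
   6  s[7:],s[15:]  1  'a'
   7  s[15:],s[4:]  5  'abaaa'
   8  s[4:],s[8:]  2  'ab'
   9  s[8:],s[16:]  0  ''
  10  s[16:],s[5:]  4  'baaa'
  11  s[5:],s[14:]  2  'ba'
  12  s[14:],s[3:]  6  'babaaa'
  13  s[3:],s[13:]  1  'b'
  14  s[13:],s[2:]  7  'bbabaaa'
  15  s[2:],s[12:]  2  'bb'
  16  s[12:],s[1:]  8  'bbbabaaa'
  17  s[1:],s[11:]  3  'bbb'
  18  s[11:],s[0:]  9  'bbbbabaaa'
  19  s[0:],s[10:]  4  'bbbb'
  20  s[10:],s[9:]  5  'bbbbb'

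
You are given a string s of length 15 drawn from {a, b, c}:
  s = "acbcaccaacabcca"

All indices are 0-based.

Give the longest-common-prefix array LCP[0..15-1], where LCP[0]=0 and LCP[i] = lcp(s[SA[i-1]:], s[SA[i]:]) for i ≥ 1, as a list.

[0, 1, 1, 1, 2, 2, 0, 2, 0, 2, 2, 2, 1, 1, 3]

sorted suffixes:
  #0 SA[0]=14  'a'
  #1 SA[1]=7  'aacabcca'
  #2 SA[2]=10  'abcca'
  #3 SA[3]=8  'acabcca'
  #4 SA[4]=0  'acbcaccaacabcca'
  #5 SA[5]=4  'accaacabcca'
  #6 SA[6]=2  'bcaccaacabcca'
  #7 SA[7]=11  'bcca'
  #8 SA[8]=13  'ca'
  #9 SA[9]=6  'caacabcca'
  #10 SA[10]=9  'cabcca'
  #11 SA[11]=3  'caccaacabcca'
  #12 SA[12]=1  'cbcaccaacabcca'
  #13 SA[13]=12  'cca'
  #14 SA[14]=5  'ccaacabcca'

SA = [14, 7, 10, 8, 0, 4, 2, 11, 13, 6, 9, 3, 1, 12, 5]
rank  pair      lcp
   1  s[14:],s[7:]  1  'a'
   2  s[7:],s[10:]  1  'a'
   3  s[10:],s[8:]  1  'a'
   4  s[8:],s[0:]  2  'ac'
   5  s[0:],s[4:]  2  'ac'
   6  s[4:],s[2:]  0  ''
   7  s[2:],s[11:]  2  'bc'
   8  s[11:],s[13:]  0  ''
   9  s[13:],s[6:]  2  'ca'
  10  s[6:],s[9:]  2  'ca'
  11  s[9:],s[3:]  2  'ca'
  12  s[3:],s[1:]  1  'c'
  13  s[1:],s[12:]  1  'c'
  14  s[12:],s[5:]  3  'cca'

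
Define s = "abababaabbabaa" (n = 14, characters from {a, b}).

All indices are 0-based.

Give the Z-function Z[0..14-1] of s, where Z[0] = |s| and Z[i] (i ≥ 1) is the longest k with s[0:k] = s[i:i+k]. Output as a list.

[14, 0, 5, 0, 3, 0, 1, 2, 0, 0, 3, 0, 1, 1]

Z[0]=14
i=1: fresh scan; Z[1]=0
i=2: fresh scan; Z[2]=5 scan→box=[2,7)
i=3: min(r-i=4, Z[1]=0)=0; Z[3]=0
i=4: min(r-i=3, Z[2]=5)=3; Z[4]=3
i=5: min(r-i=2, Z[3]=0)=0; Z[5]=0
i=6: min(r-i=1, Z[4]=3)=1; Z[6]=1
i=7: fresh scan; Z[7]=2 scan→box=[7,9)
i=8: min(r-i=1, Z[1]=0)=0; Z[8]=0
i=9: fresh scan; Z[9]=0
i=10: fresh scan; Z[10]=3 scan→box=[10,13)
i=11: min(r-i=2, Z[1]=0)=0; Z[11]=0
i=12: min(r-i=1, Z[2]=5)=1; Z[12]=1
i=13: fresh scan; Z[13]=1 scan→box=[13,14)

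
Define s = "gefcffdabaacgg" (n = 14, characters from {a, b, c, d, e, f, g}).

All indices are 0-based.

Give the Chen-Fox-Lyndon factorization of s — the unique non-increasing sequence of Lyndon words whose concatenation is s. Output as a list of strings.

["g", "ef", "cffd", "ab", "aacgg"]

emit factor 1: 'g' (i=0, period=1)
emit factor 2: 'ef' (i=1, period=2)
emit factor 3: 'cffd' (i=3, period=4)
emit factor 4: 'ab' (i=7, period=2)
emit factor 5: 'aacgg' (i=9, period=5)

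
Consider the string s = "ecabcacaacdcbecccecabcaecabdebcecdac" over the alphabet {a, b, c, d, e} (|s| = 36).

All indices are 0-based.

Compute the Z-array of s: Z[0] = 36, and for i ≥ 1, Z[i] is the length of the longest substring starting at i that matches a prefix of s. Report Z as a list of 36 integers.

Z[0]=36
i=1: fresh scan; Z[1]=0
i=2: fresh scan; Z[2]=0
i=3: fresh scan; Z[3]=0
i=4: fresh scan; Z[4]=0
i=5: fresh scan; Z[5]=0
i=6: fresh scan; Z[6]=0
i=7: fresh scan; Z[7]=0
i=8: fresh scan; Z[8]=0
i=9: fresh scan; Z[9]=0
i=10: fresh scan; Z[10]=0
i=11: fresh scan; Z[11]=0
i=12: fresh scan; Z[12]=0
i=13: fresh scan; Z[13]=2 scan→box=[13,15)
i=14: min(r-i=1, Z[1]=0)=0; Z[14]=0
i=15: fresh scan; Z[15]=0
i=16: fresh scan; Z[16]=0
i=17: fresh scan; Z[17]=6 scan→box=[17,23)
i=18: min(r-i=5, Z[1]=0)=0; Z[18]=0
i=19: min(r-i=4, Z[2]=0)=0; Z[19]=0
i=20: min(r-i=3, Z[3]=0)=0; Z[20]=0
i=21: min(r-i=2, Z[4]=0)=0; Z[21]=0
i=22: min(r-i=1, Z[5]=0)=0; Z[22]=0
i=23: fresh scan; Z[23]=4 scan→box=[23,27)
i=24: min(r-i=3, Z[1]=0)=0; Z[24]=0
i=25: min(r-i=2, Z[2]=0)=0; Z[25]=0
i=26: min(r-i=1, Z[3]=0)=0; Z[26]=0
i=27: fresh scan; Z[27]=0
i=28: fresh scan; Z[28]=1 scan→box=[28,29)
i=29: fresh scan; Z[29]=0
i=30: fresh scan; Z[30]=0
i=31: fresh scan; Z[31]=2 scan→box=[31,33)
i=32: min(r-i=1, Z[1]=0)=0; Z[32]=0
i=33: fresh scan; Z[33]=0
i=34: fresh scan; Z[34]=0
i=35: fresh scan; Z[35]=0

[36, 0, 0, 0, 0, 0, 0, 0, 0, 0, 0, 0, 0, 2, 0, 0, 0, 6, 0, 0, 0, 0, 0, 4, 0, 0, 0, 0, 1, 0, 0, 2, 0, 0, 0, 0]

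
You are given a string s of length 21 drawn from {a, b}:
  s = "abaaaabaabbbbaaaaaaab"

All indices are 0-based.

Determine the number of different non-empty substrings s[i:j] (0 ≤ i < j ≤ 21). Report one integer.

172

sorted suffixes:
  #0 SA[0]=13  'aaaaaaab'
  #1 SA[1]=14  'aaaaaab'
  #2 SA[2]=15  'aaaaab'
  #3 SA[3]=16  'aaaab'
  #4 SA[4]=2  'aaaabaabbbbaaaaaaab'
  #5 SA[5]=17  'aaab'
  #6 SA[6]=3  'aaabaabbbbaaaaaaab'
  #7 SA[7]=18  'aab'
  #8 SA[8]=4  'aabaabbbbaaaaaaab'
  #9 SA[9]=7  'aabbbbaaaaaaab'
  #10 SA[10]=19  'ab'
  #11 SA[11]=0  'abaaaabaabbbbaaaaaaab'
  #12 SA[12]=5  'abaabbbbaaaaaaab'
  #13 SA[13]=8  'abbbbaaaaaaab'
  #14 SA[14]=20  'b'
  #15 SA[15]=12  'baaaaaaab'
  #16 SA[16]=1  'baaaabaabbbbaaaaaaab'
  #17 SA[17]=6  'baabbbbaaaaaaab'
  #18 SA[18]=11  'bbaaaaaaab'
  #19 SA[19]=10  'bbbaaaaaaab'
  #20 SA[20]=9  'bbbbaaaaaaab'

SA = [13, 14, 15, 16, 2, 17, 3, 18, 4, 7, 19, 0, 5, 8, 20, 12, 1, 6, 11, 10, 9]
[i] adj suffixes → lcp
  [1] 13/14 → 6 ('aaaaaa')
  [2] 14/15 → 5 ('aaaaa')
  [3] 15/16 → 4 ('aaaa')
  [4] 16/2 → 5 ('aaaab')
  [5] 2/17 → 3 ('aaa')
  [6] 17/3 → 4 ('aaab')
  [7] 3/18 → 2 ('aa')
  [8] 18/4 → 3 ('aab')
  [9] 4/7 → 3 ('aab')
  [10] 7/19 → 1 ('a')
  [11] 19/0 → 2 ('ab')
  [12] 0/5 → 4 ('abaa')
  [13] 5/8 → 2 ('ab')
  [14] 8/20 → 0 ('')
  [15] 20/12 → 1 ('b')
  [16] 12/1 → 5 ('baaaa')
  [17] 1/6 → 3 ('baa')
  [18] 6/11 → 1 ('b')
  [19] 11/10 → 2 ('bb')
  [20] 10/9 → 3 ('bbb')

n(n+1)/2 = 21·22/2 = 231
Σ LCP = 0 + 6 + 5 + 4 + 5 + 3 + 4 + 2 + 3 + 3 + 1 + 2 + 4 + 2 + 0 + 1 + 5 + 3 + 1 + 2 + 3 = 59
distinct = 231 − 59 = 172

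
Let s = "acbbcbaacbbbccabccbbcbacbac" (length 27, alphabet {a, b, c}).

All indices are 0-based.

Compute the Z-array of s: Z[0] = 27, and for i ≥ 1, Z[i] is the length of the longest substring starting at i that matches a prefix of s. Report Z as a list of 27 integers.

Z[0]=27
i=1: fresh scan; Z[1]=0
i=2: fresh scan; Z[2]=0
i=3: fresh scan; Z[3]=0
i=4: fresh scan; Z[4]=0
i=5: fresh scan; Z[5]=0
i=6: fresh scan; Z[6]=1 scan→box=[6,7)
i=7: fresh scan; Z[7]=4 scan→box=[7,11)
i=8: min(r-i=3, Z[1]=0)=0; Z[8]=0
i=9: min(r-i=2, Z[2]=0)=0; Z[9]=0
i=10: min(r-i=1, Z[3]=0)=0; Z[10]=0
i=11: fresh scan; Z[11]=0
i=12: fresh scan; Z[12]=0
i=13: fresh scan; Z[13]=0
i=14: fresh scan; Z[14]=1 scan→box=[14,15)
i=15: fresh scan; Z[15]=0
i=16: fresh scan; Z[16]=0
i=17: fresh scan; Z[17]=0
i=18: fresh scan; Z[18]=0
i=19: fresh scan; Z[19]=0
i=20: fresh scan; Z[20]=0
i=21: fresh scan; Z[21]=0
i=22: fresh scan; Z[22]=3 scan→box=[22,25)
i=23: min(r-i=2, Z[1]=0)=0; Z[23]=0
i=24: min(r-i=1, Z[2]=0)=0; Z[24]=0
i=25: fresh scan; Z[25]=2 scan→box=[25,27)
i=26: min(r-i=1, Z[1]=0)=0; Z[26]=0

[27, 0, 0, 0, 0, 0, 1, 4, 0, 0, 0, 0, 0, 0, 1, 0, 0, 0, 0, 0, 0, 0, 3, 0, 0, 2, 0]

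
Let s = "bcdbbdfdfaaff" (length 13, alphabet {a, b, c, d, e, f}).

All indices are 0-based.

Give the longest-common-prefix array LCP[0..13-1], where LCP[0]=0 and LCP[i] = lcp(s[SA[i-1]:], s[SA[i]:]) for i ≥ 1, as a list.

rank→(start, suffix):
  0 → (9, 'aaff')
  1 → (10, 'aff')
  2 → (3, 'bbdfdfaaff')
  3 → (0, 'bcdbbdfdfaaff')
  4 → (4, 'bdfdfaaff')
  5 → (1, 'cdbbdfdfaaff')
  6 → (2, 'dbbdfdfaaff')
  7 → (7, 'dfaaff')
  8 → (5, 'dfdfaaff')
  9 → (12, 'f')
  10 → (8, 'faaff')
  11 → (6, 'fdfaaff')
  12 → (11, 'ff')

SA = [9, 10, 3, 0, 4, 1, 2, 7, 5, 12, 8, 6, 11]
rank  pair      lcp
   1  s[9:],s[10:]  1  'a'
   2  s[10:],s[3:]  0  ''
   3  s[3:],s[0:]  1  'b'
   4  s[0:],s[4:]  1  'b'
   5  s[4:],s[1:]  0  ''
   6  s[1:],s[2:]  0  ''
   7  s[2:],s[7:]  1  'd'
   8  s[7:],s[5:]  2  'df'
   9  s[5:],s[12:]  0  ''
  10  s[12:],s[8:]  1  'f'
  11  s[8:],s[6:]  1  'f'
  12  s[6:],s[11:]  1  'f'

[0, 1, 0, 1, 1, 0, 0, 1, 2, 0, 1, 1, 1]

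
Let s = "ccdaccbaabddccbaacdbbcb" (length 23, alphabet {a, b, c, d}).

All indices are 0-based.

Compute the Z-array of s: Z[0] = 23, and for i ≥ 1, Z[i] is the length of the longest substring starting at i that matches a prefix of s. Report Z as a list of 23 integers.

[23, 1, 0, 0, 2, 1, 0, 0, 0, 0, 0, 0, 2, 1, 0, 0, 0, 1, 0, 0, 0, 1, 0]

Z[0]=23
i=1: i≥r, start 0; Z[1]=1 grow→box=[1,2)
i=2: i≥r, start 0; Z[2]=0
i=3: i≥r, start 0; Z[3]=0
i=4: i≥r, start 0; Z[4]=2 grow→box=[4,6)
i=5: min(r-i=1, Z[1]=1)=1; Z[5]=1
i=6: i≥r, start 0; Z[6]=0
i=7: i≥r, start 0; Z[7]=0
i=8: i≥r, start 0; Z[8]=0
i=9: i≥r, start 0; Z[9]=0
i=10: i≥r, start 0; Z[10]=0
i=11: i≥r, start 0; Z[11]=0
i=12: i≥r, start 0; Z[12]=2 grow→box=[12,14)
i=13: min(r-i=1, Z[1]=1)=1; Z[13]=1
i=14: i≥r, start 0; Z[14]=0
i=15: i≥r, start 0; Z[15]=0
i=16: i≥r, start 0; Z[16]=0
i=17: i≥r, start 0; Z[17]=1 grow→box=[17,18)
i=18: i≥r, start 0; Z[18]=0
i=19: i≥r, start 0; Z[19]=0
i=20: i≥r, start 0; Z[20]=0
i=21: i≥r, start 0; Z[21]=1 grow→box=[21,22)
i=22: i≥r, start 0; Z[22]=0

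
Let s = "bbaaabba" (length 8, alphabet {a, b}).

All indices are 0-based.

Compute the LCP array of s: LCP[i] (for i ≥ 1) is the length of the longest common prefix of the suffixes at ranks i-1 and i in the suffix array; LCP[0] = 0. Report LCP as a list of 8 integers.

[0, 1, 2, 1, 0, 2, 1, 3]

sorted suffixes:
  #0 SA[0]=7  'a'
  #1 SA[1]=2  'aaabba'
  #2 SA[2]=3  'aabba'
  #3 SA[3]=4  'abba'
  #4 SA[4]=6  'ba'
  #5 SA[5]=1  'baaabba'
  #6 SA[6]=5  'bba'
  #7 SA[7]=0  'bbaaabba'

SA = [7, 2, 3, 4, 6, 1, 5, 0]
rank  pair      lcp
   1  s[7:],s[2:]  1  'a'
   2  s[2:],s[3:]  2  'aa'
   3  s[3:],s[4:]  1  'a'
   4  s[4:],s[6:]  0  ''
   5  s[6:],s[1:]  2  'ba'
   6  s[1:],s[5:]  1  'b'
   7  s[5:],s[0:]  3  'bba'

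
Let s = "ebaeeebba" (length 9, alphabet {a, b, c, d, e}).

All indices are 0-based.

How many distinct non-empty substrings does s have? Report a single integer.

36

rank | idx | suffix
   0 |   8 | a
   1 |   2 | aeeebba
   2 |   7 | ba
   3 |   1 | baeeebba
   4 |   6 | bba
   5 |   0 | ebaeeebba
   6 |   5 | ebba
   7 |   4 | eebba
   8 |   3 | eeebba

SA = [8, 2, 7, 1, 6, 0, 5, 4, 3]
i: (SA[i-1],SA[i]) lcp shared
  1: (8,2) 1 'a'
  2: (2,7) 0 ''
  3: (7,1) 2 'ba'
  4: (1,6) 1 'b'
  5: (6,0) 0 ''
  6: (0,5) 2 'eb'
  7: (5,4) 1 'e'
  8: (4,3) 2 'ee'

n(n+1)/2 = 9·10/2 = 45
Σ LCP = 0 + 1 + 0 + 2 + 1 + 0 + 2 + 1 + 2 = 9
distinct = 45 − 9 = 36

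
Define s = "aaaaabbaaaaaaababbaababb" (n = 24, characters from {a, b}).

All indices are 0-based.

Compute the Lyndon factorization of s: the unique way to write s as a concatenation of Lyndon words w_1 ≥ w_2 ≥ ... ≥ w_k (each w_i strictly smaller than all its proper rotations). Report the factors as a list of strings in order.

emit factor 1: 'aaaaabb' (i=0, period=7)
emit factor 2: 'aaaaaaababbaababb' (i=7, period=17)

["aaaaabb", "aaaaaaababbaababb"]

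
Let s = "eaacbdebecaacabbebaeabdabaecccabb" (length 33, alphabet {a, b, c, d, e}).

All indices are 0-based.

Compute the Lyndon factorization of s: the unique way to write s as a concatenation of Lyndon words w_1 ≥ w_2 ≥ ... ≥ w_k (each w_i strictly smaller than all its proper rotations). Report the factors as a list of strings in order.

emit factor 1: 'e' (i=0, period=1)
emit factor 2: 'aacbdebec' (i=1, period=9)
emit factor 3: 'aacabbebaeabdabaecccabb' (i=10, period=23)

["e", "aacbdebec", "aacabbebaeabdabaecccabb"]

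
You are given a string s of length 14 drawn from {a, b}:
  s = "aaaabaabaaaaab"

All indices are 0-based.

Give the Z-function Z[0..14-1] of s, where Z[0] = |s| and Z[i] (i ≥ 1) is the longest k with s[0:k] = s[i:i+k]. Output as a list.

Z[0]=14
i=1: outside box; Z[1]=3 grow→box=[1,4)
i=2: min(r-i=2, Z[1]=3)=2; Z[2]=2
i=3: min(r-i=1, Z[2]=2)=1; Z[3]=1
i=4: outside box; Z[4]=0
i=5: outside box; Z[5]=2 grow→box=[5,7)
i=6: min(r-i=1, Z[1]=3)=1; Z[6]=1
i=7: outside box; Z[7]=0
i=8: outside box; Z[8]=4 grow→box=[8,12)
i=9: min(r-i=3, Z[1]=3)=3; Z[9]=5 grow→box=[9,14)
i=10: min(r-i=4, Z[1]=3)=3; Z[10]=3
i=11: min(r-i=3, Z[2]=2)=2; Z[11]=2
i=12: min(r-i=2, Z[3]=1)=1; Z[12]=1
i=13: min(r-i=1, Z[4]=0)=0; Z[13]=0

[14, 3, 2, 1, 0, 2, 1, 0, 4, 5, 3, 2, 1, 0]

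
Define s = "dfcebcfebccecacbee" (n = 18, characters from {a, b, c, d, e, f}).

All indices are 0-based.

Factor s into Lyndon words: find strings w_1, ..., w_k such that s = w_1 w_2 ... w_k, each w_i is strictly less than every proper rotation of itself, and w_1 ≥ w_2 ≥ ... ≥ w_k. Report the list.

emit factor 1: 'df' (i=0, period=2)
emit factor 2: 'ce' (i=2, period=2)
emit factor 3: 'bcfe' (i=4, period=4)
emit factor 4: 'bccec' (i=8, period=5)
emit factor 5: 'acbee' (i=13, period=5)

["df", "ce", "bcfe", "bccec", "acbee"]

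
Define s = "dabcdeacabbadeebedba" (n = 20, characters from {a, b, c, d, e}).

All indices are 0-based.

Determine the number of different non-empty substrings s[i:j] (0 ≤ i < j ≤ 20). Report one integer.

192

sorted suffixes:
  #0 SA[0]=19  'a'
  #1 SA[1]=8  'abbadeebedba'
  #2 SA[2]=1  'abcdeacabbadeebedba'
  #3 SA[3]=6  'acabbadeebedba'
  #4 SA[4]=11  'adeebedba'
  #5 SA[5]=18  'ba'
  #6 SA[6]=10  'badeebedba'
  #7 SA[7]=9  'bbadeebedba'
  #8 SA[8]=2  'bcdeacabbadeebedba'
  #9 SA[9]=15  'bedba'
  #10 SA[10]=7  'cabbadeebedba'
  #11 SA[11]=3  'cdeacabbadeebedba'
  #12 SA[12]=0  'dabcdeacabbadeebedba'
  #13 SA[13]=17  'dba'
  #14 SA[14]=4  'deacabbadeebedba'
  #15 SA[15]=12  'deebedba'
  #16 SA[16]=5  'eacabbadeebedba'
  #17 SA[17]=14  'ebedba'
  #18 SA[18]=16  'edba'
  #19 SA[19]=13  'eebedba'

SA = [19, 8, 1, 6, 11, 18, 10, 9, 2, 15, 7, 3, 0, 17, 4, 12, 5, 14, 16, 13]
rank  pair      lcp
   1  s[19:],s[8:]  1  'a'
   2  s[8:],s[1:]  2  'ab'
   3  s[1:],s[6:]  1  'a'
   4  s[6:],s[11:]  1  'a'
   5  s[11:],s[18:]  0  ''
   6  s[18:],s[10:]  2  'ba'
   7  s[10:],s[9:]  1  'b'
   8  s[9:],s[2:]  1  'b'
   9  s[2:],s[15:]  1  'b'
  10  s[15:],s[7:]  0  ''
  11  s[7:],s[3:]  1  'c'
  12  s[3:],s[0:]  0  ''
  13  s[0:],s[17:]  1  'd'
  14  s[17:],s[4:]  1  'd'
  15  s[4:],s[12:]  2  'de'
  16  s[12:],s[5:]  0  ''
  17  s[5:],s[14:]  1  'e'
  18  s[14:],s[16:]  1  'e'
  19  s[16:],s[13:]  1  'e'

n(n+1)/2 = 20·21/2 = 210
Σ LCP = 0 + 1 + 2 + 1 + 1 + 0 + 2 + 1 + 1 + 1 + 0 + 1 + 0 + 1 + 1 + 2 + 0 + 1 + 1 + 1 = 18
distinct = 210 − 18 = 192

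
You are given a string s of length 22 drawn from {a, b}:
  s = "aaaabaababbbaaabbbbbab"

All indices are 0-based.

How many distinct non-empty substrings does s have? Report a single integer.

199

sorted suffixes:
  #0 SA[0]=0  'aaaabaababbbaaabbbbbab'
  #1 SA[1]=1  'aaabaababbbaaabbbbbab'
  #2 SA[2]=12  'aaabbbbbab'
  #3 SA[3]=2  'aabaababbbaaabbbbbab'
  #4 SA[4]=5  'aababbbaaabbbbbab'
  #5 SA[5]=13  'aabbbbbab'
  #6 SA[6]=20  'ab'
  #7 SA[7]=3  'abaababbbaaabbbbbab'
  #8 SA[8]=6  'ababbbaaabbbbbab'
  #9 SA[9]=8  'abbbaaabbbbbab'
  #10 SA[10]=14  'abbbbbab'
  #11 SA[11]=21  'b'
  #12 SA[12]=11  'baaabbbbbab'
  #13 SA[13]=4  'baababbbaaabbbbbab'
  #14 SA[14]=19  'bab'
  #15 SA[15]=7  'babbbaaabbbbbab'
  #16 SA[16]=10  'bbaaabbbbbab'
  #17 SA[17]=18  'bbab'
  #18 SA[18]=9  'bbbaaabbbbbab'
  #19 SA[19]=17  'bbbab'
  #20 SA[20]=16  'bbbbab'
  #21 SA[21]=15  'bbbbbab'

SA = [0, 1, 12, 2, 5, 13, 20, 3, 6, 8, 14, 21, 11, 4, 19, 7, 10, 18, 9, 17, 16, 15]
[i] adj suffixes → lcp
  [1] 0/1 → 3 ('aaa')
  [2] 1/12 → 4 ('aaab')
  [3] 12/2 → 2 ('aa')
  [4] 2/5 → 4 ('aaba')
  [5] 5/13 → 3 ('aab')
  [6] 13/20 → 1 ('a')
  [7] 20/3 → 2 ('ab')
  [8] 3/6 → 3 ('aba')
  [9] 6/8 → 2 ('ab')
  [10] 8/14 → 4 ('abbb')
  [11] 14/21 → 0 ('')
  [12] 21/11 → 1 ('b')
  [13] 11/4 → 3 ('baa')
  [14] 4/19 → 2 ('ba')
  [15] 19/7 → 3 ('bab')
  [16] 7/10 → 1 ('b')
  [17] 10/18 → 3 ('bba')
  [18] 18/9 → 2 ('bb')
  [19] 9/17 → 4 ('bbba')
  [20] 17/16 → 3 ('bbb')
  [21] 16/15 → 4 ('bbbb')

n(n+1)/2 = 22·23/2 = 253
Σ LCP = 0 + 3 + 4 + 2 + 4 + 3 + 1 + 2 + 3 + 2 + 4 + 0 + 1 + 3 + 2 + 3 + 1 + 3 + 2 + 4 + 3 + 4 = 54
distinct = 253 − 54 = 199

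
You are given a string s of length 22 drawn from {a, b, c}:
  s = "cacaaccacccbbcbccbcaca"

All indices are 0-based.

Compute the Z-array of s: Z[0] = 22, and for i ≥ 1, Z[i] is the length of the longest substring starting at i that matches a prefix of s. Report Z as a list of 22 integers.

Z[0]=22
i=1: outside box; Z[1]=0
i=2: outside box; Z[2]=2 grow→box=[2,4)
i=3: min(r-i=1, Z[1]=0)=0; Z[3]=0
i=4: outside box; Z[4]=0
i=5: outside box; Z[5]=1 grow→box=[5,6)
i=6: outside box; Z[6]=3 grow→box=[6,9)
i=7: min(r-i=2, Z[1]=0)=0; Z[7]=0
i=8: min(r-i=1, Z[2]=2)=1; Z[8]=1
i=9: outside box; Z[9]=1 grow→box=[9,10)
i=10: outside box; Z[10]=1 grow→box=[10,11)
i=11: outside box; Z[11]=0
i=12: outside box; Z[12]=0
i=13: outside box; Z[13]=1 grow→box=[13,14)
i=14: outside box; Z[14]=0
i=15: outside box; Z[15]=1 grow→box=[15,16)
i=16: outside box; Z[16]=1 grow→box=[16,17)
i=17: outside box; Z[17]=0
i=18: outside box; Z[18]=4 grow→box=[18,22)
i=19: min(r-i=3, Z[1]=0)=0; Z[19]=0
i=20: min(r-i=2, Z[2]=2)=2; Z[20]=2
i=21: min(r-i=1, Z[3]=0)=0; Z[21]=0

[22, 0, 2, 0, 0, 1, 3, 0, 1, 1, 1, 0, 0, 1, 0, 1, 1, 0, 4, 0, 2, 0]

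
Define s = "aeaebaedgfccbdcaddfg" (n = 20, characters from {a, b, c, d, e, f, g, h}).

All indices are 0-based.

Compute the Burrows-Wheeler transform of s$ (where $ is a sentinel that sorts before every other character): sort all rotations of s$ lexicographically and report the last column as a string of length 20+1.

rank  rotation               last
    0  $aeaebaedgfccbdcaddfg  g
    1  addfg$aeaebaedgfccbdc  c
    2  aeaebaedgfccbdcaddfg$  $
    3  aebaedgfccbdcaddfg$ae  e
    4  aedgfccbdcaddfg$aeaeb  b
    5  baedgfccbdcaddfg$aeae  e
    6  bdcaddfg$aeaebaedgfcc  c
    7  caddfg$aeaebaedgfccbd  d
    8  cbdcaddfg$aeaebaedgfc  c
    9  ccbdcaddfg$aeaebaedgf  f
   10  dcaddfg$aeaebaedgfccb  b
   11  ddfg$aeaebaedgfccbdca  a
   12  dfg$aeaebaedgfccbdcad  d
   13  dgfccbdcaddfg$aeaebae  e
   14  eaebaedgfccbdcaddfg$a  a
   15  ebaedgfccbdcaddfg$aea  a
   16  edgfccbdcaddfg$aeaeba  a
   17  fccbdcaddfg$aeaebaedg  g
   18  fg$aeaebaedgfccbdcadd  d
   19  g$aeaebaedgfccbdcaddf  f
   20  gfccbdcaddfg$aeaebaed  d

gc$ebecdcfbadeaaagdfd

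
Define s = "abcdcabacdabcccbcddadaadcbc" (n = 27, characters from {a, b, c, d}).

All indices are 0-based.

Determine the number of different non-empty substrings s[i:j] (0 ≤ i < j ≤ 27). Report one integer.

rank | idx | suffix
   0 |  21 | aadcbc
   1 |   5 | abacdabcccbcddadaadcbc
   2 |  10 | abcccbcddadaadcbc
   3 |   0 | abcdcabacdabcccbcddadaadcbc
   4 |   7 | acdabcccbcddadaadcbc
   5 |  19 | adaadcbc
   6 |  22 | adcbc
   7 |   6 | bacdabcccbcddadaadcbc
   8 |  25 | bc
   9 |  11 | bcccbcddadaadcbc
  10 |   1 | bcdcabacdabcccbcddadaadcbc
  11 |  15 | bcddadaadcbc
  12 |  26 | c
  13 |   4 | cabacdabcccbcddadaadcbc
  14 |  24 | cbc
  15 |  14 | cbcddadaadcbc
  16 |  13 | ccbcddadaadcbc
  17 |  12 | cccbcddadaadcbc
  18 |   8 | cdabcccbcddadaadcbc
  19 |   2 | cdcabacdabcccbcddadaadcbc
  20 |  16 | cddadaadcbc
  21 |  20 | daadcbc
  22 |   9 | dabcccbcddadaadcbc
  23 |  18 | dadaadcbc
  24 |   3 | dcabacdabcccbcddadaadcbc
  25 |  23 | dcbc
  26 |  17 | ddadaadcbc

SA = [21, 5, 10, 0, 7, 19, 22, 6, 25, 11, 1, 15, 26, 4, 24, 14, 13, 12, 8, 2, 16, 20, 9, 18, 3, 23, 17]
i: (SA[i-1],SA[i]) lcp shared
  1: (21,5) 1 'a'
  2: (5,10) 2 'ab'
  3: (10,0) 3 'abc'
  4: (0,7) 1 'a'
  5: (7,19) 1 'a'
  6: (19,22) 2 'ad'
  7: (22,6) 0 ''
  8: (6,25) 1 'b'
  9: (25,11) 2 'bc'
  10: (11,1) 2 'bc'
  11: (1,15) 3 'bcd'
  12: (15,26) 0 ''
  13: (26,4) 1 'c'
  14: (4,24) 1 'c'
  15: (24,14) 3 'cbc'
  16: (14,13) 1 'c'
  17: (13,12) 2 'cc'
  18: (12,8) 1 'c'
  19: (8,2) 2 'cd'
  20: (2,16) 2 'cd'
  21: (16,20) 0 ''
  22: (20,9) 2 'da'
  23: (9,18) 2 'da'
  24: (18,3) 1 'd'
  25: (3,23) 2 'dc'
  26: (23,17) 1 'd'

n(n+1)/2 = 27·28/2 = 378
Σ LCP = 0 + 1 + 2 + 3 + 1 + 1 + 2 + 0 + 1 + 2 + 2 + 3 + 0 + 1 + 1 + 3 + 1 + 2 + 1 + 2 + 2 + 0 + 2 + 2 + 1 + 2 + 1 = 39
distinct = 378 − 39 = 339

339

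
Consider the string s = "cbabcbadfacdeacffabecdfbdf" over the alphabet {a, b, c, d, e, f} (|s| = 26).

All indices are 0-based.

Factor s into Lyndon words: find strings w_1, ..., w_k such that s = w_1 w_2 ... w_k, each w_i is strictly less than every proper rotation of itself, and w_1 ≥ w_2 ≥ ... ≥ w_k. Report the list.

emit factor 1: 'c' (i=0, period=1)
emit factor 2: 'b' (i=1, period=1)
emit factor 3: 'abcbadfacdeacffabecdfbdf' (i=2, period=24)

["c", "b", "abcbadfacdeacffabecdfbdf"]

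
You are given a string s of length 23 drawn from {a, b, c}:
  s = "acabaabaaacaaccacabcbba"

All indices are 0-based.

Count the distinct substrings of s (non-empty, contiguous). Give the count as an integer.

235

sorted suffixes:
  #0 SA[0]=22  'a'
  #1 SA[1]=7  'aaacaaccacabcbba'
  #2 SA[2]=4  'aabaaacaaccacabcbba'
  #3 SA[3]=8  'aacaaccacabcbba'
  #4 SA[4]=11  'aaccacabcbba'
  #5 SA[5]=5  'abaaacaaccacabcbba'
  #6 SA[6]=2  'abaabaaacaaccacabcbba'
  #7 SA[7]=17  'abcbba'
  #8 SA[8]=9  'acaaccacabcbba'
  #9 SA[9]=0  'acabaabaaacaaccacabcbba'
  #10 SA[10]=15  'acabcbba'
  #11 SA[11]=12  'accacabcbba'
  #12 SA[12]=21  'ba'
  #13 SA[13]=6  'baaacaaccacabcbba'
  #14 SA[14]=3  'baabaaacaaccacabcbba'
  #15 SA[15]=20  'bba'
  #16 SA[16]=18  'bcbba'
  #17 SA[17]=10  'caaccacabcbba'
  #18 SA[18]=1  'cabaabaaacaaccacabcbba'
  #19 SA[19]=16  'cabcbba'
  #20 SA[20]=14  'cacabcbba'
  #21 SA[21]=19  'cbba'
  #22 SA[22]=13  'ccacabcbba'

SA = [22, 7, 4, 8, 11, 5, 2, 17, 9, 0, 15, 12, 21, 6, 3, 20, 18, 10, 1, 16, 14, 19, 13]
rank  pair      lcp
   1  s[22:],s[7:]  1  'a'
   2  s[7:],s[4:]  2  'aa'
   3  s[4:],s[8:]  2  'aa'
   4  s[8:],s[11:]  3  'aac'
   5  s[11:],s[5:]  1  'a'
   6  s[5:],s[2:]  4  'abaa'
   7  s[2:],s[17:]  2  'ab'
   8  s[17:],s[9:]  1  'a'
   9  s[9:],s[0:]  3  'aca'
  10  s[0:],s[15:]  4  'acab'
  11  s[15:],s[12:]  2  'ac'
  12  s[12:],s[21:]  0  ''
  13  s[21:],s[6:]  2  'ba'
  14  s[6:],s[3:]  3  'baa'
  15  s[3:],s[20:]  1  'b'
  16  s[20:],s[18:]  1  'b'
  17  s[18:],s[10:]  0  ''
  18  s[10:],s[1:]  2  'ca'
  19  s[1:],s[16:]  3  'cab'
  20  s[16:],s[14:]  2  'ca'
  21  s[14:],s[19:]  1  'c'
  22  s[19:],s[13:]  1  'c'

n(n+1)/2 = 23·24/2 = 276
Σ LCP = 0 + 1 + 2 + 2 + 3 + 1 + 4 + 2 + 1 + 3 + 4 + 2 + 0 + 2 + 3 + 1 + 1 + 0 + 2 + 3 + 2 + 1 + 1 = 41
distinct = 276 − 41 = 235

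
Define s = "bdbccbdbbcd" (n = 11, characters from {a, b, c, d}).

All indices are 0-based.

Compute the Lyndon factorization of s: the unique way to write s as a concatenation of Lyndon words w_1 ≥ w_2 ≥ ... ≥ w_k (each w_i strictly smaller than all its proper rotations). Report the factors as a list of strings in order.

emit factor 1: 'bd' (i=0, period=2)
emit factor 2: 'bccbd' (i=2, period=5)
emit factor 3: 'bbcd' (i=7, period=4)

["bd", "bccbd", "bbcd"]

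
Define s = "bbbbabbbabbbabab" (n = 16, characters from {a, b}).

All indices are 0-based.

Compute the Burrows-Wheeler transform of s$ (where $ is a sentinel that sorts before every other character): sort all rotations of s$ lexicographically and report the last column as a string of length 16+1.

bbbbbaabbbbbbaab$

rank  rotation           last
    0  $bbbbabbbabbbabab  b
    1  ab$bbbbabbbabbbab  b
    2  abab$bbbbabbbabbb  b
    3  abbbabab$bbbbabbb  b
    4  abbbabbbabab$bbbb  b
    5  b$bbbbabbbabbbaba  a
    6  bab$bbbbabbbabbba  a
    7  babab$bbbbabbbabb  b
    8  babbbabab$bbbbabb  b
    9  babbbabbbabab$bbb  b
   10  bbabab$bbbbabbbab  b
   11  bbabbbabab$bbbbab  b
   12  bbabbbabbbabab$bb  b
   13  bbbabab$bbbbabbba  a
   14  bbbabbbabab$bbbba  a
   15  bbbabbbabbbabab$b  b
   16  bbbbabbbabbbabab$  $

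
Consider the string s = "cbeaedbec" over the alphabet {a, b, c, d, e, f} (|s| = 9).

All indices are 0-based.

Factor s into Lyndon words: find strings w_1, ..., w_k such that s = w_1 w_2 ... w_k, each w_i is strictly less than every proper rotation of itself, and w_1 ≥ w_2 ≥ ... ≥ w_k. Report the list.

emit factor 1: 'c' (i=0, period=1)
emit factor 2: 'be' (i=1, period=2)
emit factor 3: 'aedbec' (i=3, period=6)

["c", "be", "aedbec"]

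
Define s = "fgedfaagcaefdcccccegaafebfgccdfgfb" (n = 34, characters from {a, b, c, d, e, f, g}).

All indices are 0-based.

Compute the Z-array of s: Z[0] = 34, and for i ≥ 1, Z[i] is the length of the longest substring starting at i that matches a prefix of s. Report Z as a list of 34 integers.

[34, 0, 0, 0, 1, 0, 0, 0, 0, 0, 0, 1, 0, 0, 0, 0, 0, 0, 0, 0, 0, 0, 1, 0, 0, 2, 0, 0, 0, 0, 2, 0, 1, 0]

Z[0]=34
i=1: i≥r, start 0; Z[1]=0
i=2: i≥r, start 0; Z[2]=0
i=3: i≥r, start 0; Z[3]=0
i=4: i≥r, start 0; Z[4]=1 grow→box=[4,5)
i=5: i≥r, start 0; Z[5]=0
i=6: i≥r, start 0; Z[6]=0
i=7: i≥r, start 0; Z[7]=0
i=8: i≥r, start 0; Z[8]=0
i=9: i≥r, start 0; Z[9]=0
i=10: i≥r, start 0; Z[10]=0
i=11: i≥r, start 0; Z[11]=1 grow→box=[11,12)
i=12: i≥r, start 0; Z[12]=0
i=13: i≥r, start 0; Z[13]=0
i=14: i≥r, start 0; Z[14]=0
i=15: i≥r, start 0; Z[15]=0
i=16: i≥r, start 0; Z[16]=0
i=17: i≥r, start 0; Z[17]=0
i=18: i≥r, start 0; Z[18]=0
i=19: i≥r, start 0; Z[19]=0
i=20: i≥r, start 0; Z[20]=0
i=21: i≥r, start 0; Z[21]=0
i=22: i≥r, start 0; Z[22]=1 grow→box=[22,23)
i=23: i≥r, start 0; Z[23]=0
i=24: i≥r, start 0; Z[24]=0
i=25: i≥r, start 0; Z[25]=2 grow→box=[25,27)
i=26: min(r-i=1, Z[1]=0)=0; Z[26]=0
i=27: i≥r, start 0; Z[27]=0
i=28: i≥r, start 0; Z[28]=0
i=29: i≥r, start 0; Z[29]=0
i=30: i≥r, start 0; Z[30]=2 grow→box=[30,32)
i=31: min(r-i=1, Z[1]=0)=0; Z[31]=0
i=32: i≥r, start 0; Z[32]=1 grow→box=[32,33)
i=33: i≥r, start 0; Z[33]=0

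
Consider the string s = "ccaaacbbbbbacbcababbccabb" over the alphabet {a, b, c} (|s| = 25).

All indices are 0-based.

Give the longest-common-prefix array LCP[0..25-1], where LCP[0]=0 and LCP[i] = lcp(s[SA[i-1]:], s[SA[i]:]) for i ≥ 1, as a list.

[0, 2, 1, 2, 3, 1, 3, 0, 1, 2, 1, 2, 2, 3, 4, 2, 1, 2, 0, 2, 3, 1, 2, 1, 3]

rank→(start, suffix):
  0 → (2, 'aaacbbbbbacbcababbccabb')
  1 → (3, 'aacbbbbbacbcababbccabb')
  2 → (15, 'ababbccabb')
  3 → (22, 'abb')
  4 → (17, 'abbccabb')
  5 → (4, 'acbbbbbacbcababbccabb')
  6 → (11, 'acbcababbccabb')
  7 → (24, 'b')
  8 → (16, 'babbccabb')
  9 → (10, 'bacbcababbccabb')
  10 → (23, 'bb')
  11 → (9, 'bbacbcababbccabb')
  12 → (8, 'bbbacbcababbccabb')
  13 → (7, 'bbbbacbcababbccabb')
  14 → (6, 'bbbbbacbcababbccabb')
  15 → (18, 'bbccabb')
  16 → (13, 'bcababbccabb')
  17 → (19, 'bccabb')
  18 → (1, 'caaacbbbbbacbcababbccabb')
  19 → (14, 'cababbccabb')
  20 → (21, 'cabb')
  21 → (5, 'cbbbbbacbcababbccabb')
  22 → (12, 'cbcababbccabb')
  23 → (0, 'ccaaacbbbbbacbcababbccabb')
  24 → (20, 'ccabb')

SA = [2, 3, 15, 22, 17, 4, 11, 24, 16, 10, 23, 9, 8, 7, 6, 18, 13, 19, 1, 14, 21, 5, 12, 0, 20]
[i] adj suffixes → lcp
  [1] 2/3 → 2 ('aa')
  [2] 3/15 → 1 ('a')
  [3] 15/22 → 2 ('ab')
  [4] 22/17 → 3 ('abb')
  [5] 17/4 → 1 ('a')
  [6] 4/11 → 3 ('acb')
  [7] 11/24 → 0 ('')
  [8] 24/16 → 1 ('b')
  [9] 16/10 → 2 ('ba')
  [10] 10/23 → 1 ('b')
  [11] 23/9 → 2 ('bb')
  [12] 9/8 → 2 ('bb')
  [13] 8/7 → 3 ('bbb')
  [14] 7/6 → 4 ('bbbb')
  [15] 6/18 → 2 ('bb')
  [16] 18/13 → 1 ('b')
  [17] 13/19 → 2 ('bc')
  [18] 19/1 → 0 ('')
  [19] 1/14 → 2 ('ca')
  [20] 14/21 → 3 ('cab')
  [21] 21/5 → 1 ('c')
  [22] 5/12 → 2 ('cb')
  [23] 12/0 → 1 ('c')
  [24] 0/20 → 3 ('cca')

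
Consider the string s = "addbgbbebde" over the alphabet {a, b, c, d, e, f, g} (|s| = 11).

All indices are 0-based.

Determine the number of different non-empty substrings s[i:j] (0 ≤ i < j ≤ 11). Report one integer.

60

rank | idx | suffix
   0 |   0 | addbgbbebde
   1 |   5 | bbebde
   2 |   8 | bde
   3 |   6 | bebde
   4 |   3 | bgbbebde
   5 |   2 | dbgbbebde
   6 |   1 | ddbgbbebde
   7 |   9 | de
   8 |  10 | e
   9 |   7 | ebde
  10 |   4 | gbbebde

SA = [0, 5, 8, 6, 3, 2, 1, 9, 10, 7, 4]
rank  pair      lcp
   1  s[0:],s[5:]  0  ''
   2  s[5:],s[8:]  1  'b'
   3  s[8:],s[6:]  1  'b'
   4  s[6:],s[3:]  1  'b'
   5  s[3:],s[2:]  0  ''
   6  s[2:],s[1:]  1  'd'
   7  s[1:],s[9:]  1  'd'
   8  s[9:],s[10:]  0  ''
   9  s[10:],s[7:]  1  'e'
  10  s[7:],s[4:]  0  ''

n(n+1)/2 = 11·12/2 = 66
Σ LCP = 0 + 0 + 1 + 1 + 1 + 0 + 1 + 1 + 0 + 1 + 0 = 6
distinct = 66 − 6 = 60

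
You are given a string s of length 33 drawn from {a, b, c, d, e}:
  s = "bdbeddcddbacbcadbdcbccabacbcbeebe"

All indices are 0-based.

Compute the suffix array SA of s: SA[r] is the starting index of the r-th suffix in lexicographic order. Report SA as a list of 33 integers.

rank→(start, suffix):
  0 → (22, 'abacbcbeebe')
  1 → (10, 'acbcadbdcbccabacbcbeebe')
  2 → (24, 'acbcbeebe')
  3 → (14, 'adbdcbccabacbcbeebe')
  4 → (9, 'bacbcadbdcbccabacbcbeebe')
  5 → (23, 'bacbcbeebe')
  6 → (12, 'bcadbdcbccabacbcbeebe')
  7 → (26, 'bcbeebe')
  8 → (19, 'bccabacbcbeebe')
  9 → (0, 'bdbeddcddbacbcadbdcbccabacbcbeebe')
  10 → (16, 'bdcbccabacbcbeebe')
  11 → (31, 'be')
  12 → (2, 'beddcddbacbcadbdcbccabacbcbeebe')
  13 → (28, 'beebe')
  14 → (21, 'cabacbcbeebe')
  15 → (13, 'cadbdcbccabacbcbeebe')
  16 → (11, 'cbcadbdcbccabacbcbeebe')
  17 → (25, 'cbcbeebe')
  18 → (18, 'cbccabacbcbeebe')
  19 → (27, 'cbeebe')
  20 → (20, 'ccabacbcbeebe')
  21 → (6, 'cddbacbcadbdcbccabacbcbeebe')
  22 → (8, 'dbacbcadbdcbccabacbcbeebe')
  23 → (15, 'dbdcbccabacbcbeebe')
  24 → (1, 'dbeddcddbacbcadbdcbccabacbcbeebe')
  25 → (17, 'dcbccabacbcbeebe')
  26 → (5, 'dcddbacbcadbdcbccabacbcbeebe')
  27 → (7, 'ddbacbcadbdcbccabacbcbeebe')
  28 → (4, 'ddcddbacbcadbdcbccabacbcbeebe')
  29 → (32, 'e')
  30 → (30, 'ebe')
  31 → (3, 'eddcddbacbcadbdcbccabacbcbeebe')
  32 → (29, 'eebe')

[22, 10, 24, 14, 9, 23, 12, 26, 19, 0, 16, 31, 2, 28, 21, 13, 11, 25, 18, 27, 20, 6, 8, 15, 1, 17, 5, 7, 4, 32, 30, 3, 29]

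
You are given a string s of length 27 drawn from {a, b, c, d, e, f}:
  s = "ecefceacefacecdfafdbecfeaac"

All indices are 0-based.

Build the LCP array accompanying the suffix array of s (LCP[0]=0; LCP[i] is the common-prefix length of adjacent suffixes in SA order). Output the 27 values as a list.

[0, 1, 2, 3, 1, 0, 0, 1, 1, 2, 2, 3, 1, 0, 1, 0, 2, 1, 2, 2, 1, 2, 0, 2, 1, 1, 1]

rank→(start, suffix):
  0 → (24, 'aac')
  1 → (25, 'ac')
  2 → (10, 'acecdfafdbecfeaac')
  3 → (6, 'acefacecdfafdbecfeaac')
  4 → (16, 'afdbecfeaac')
  5 → (19, 'becfeaac')
  6 → (26, 'c')
  7 → (13, 'cdfafdbecfeaac')
  8 → (4, 'ceacefacecdfafdbecfeaac')
  9 → (11, 'cecdfafdbecfeaac')
  10 → (7, 'cefacecdfafdbecfeaac')
  11 → (1, 'cefceacefacecdfafdbecfeaac')
  12 → (21, 'cfeaac')
  13 → (18, 'dbecfeaac')
  14 → (14, 'dfafdbecfeaac')
  15 → (23, 'eaac')
  16 → (5, 'eacefacecdfafdbecfeaac')
  17 → (12, 'ecdfafdbecfeaac')
  18 → (0, 'ecefceacefacecdfafdbecfeaac')
  19 → (20, 'ecfeaac')
  20 → (8, 'efacecdfafdbecfeaac')
  21 → (2, 'efceacefacecdfafdbecfeaac')
  22 → (9, 'facecdfafdbecfeaac')
  23 → (15, 'fafdbecfeaac')
  24 → (3, 'fceacefacecdfafdbecfeaac')
  25 → (17, 'fdbecfeaac')
  26 → (22, 'feaac')

SA = [24, 25, 10, 6, 16, 19, 26, 13, 4, 11, 7, 1, 21, 18, 14, 23, 5, 12, 0, 20, 8, 2, 9, 15, 3, 17, 22]
rank  pair      lcp
   1  s[24:],s[25:]  1  'a'
   2  s[25:],s[10:]  2  'ac'
   3  s[10:],s[6:]  3  'ace'
   4  s[6:],s[16:]  1  'a'
   5  s[16:],s[19:]  0  ''
   6  s[19:],s[26:]  0  ''
   7  s[26:],s[13:]  1  'c'
   8  s[13:],s[4:]  1  'c'
   9  s[4:],s[11:]  2  'ce'
  10  s[11:],s[7:]  2  'ce'
  11  s[7:],s[1:]  3  'cef'
  12  s[1:],s[21:]  1  'c'
  13  s[21:],s[18:]  0  ''
  14  s[18:],s[14:]  1  'd'
  15  s[14:],s[23:]  0  ''
  16  s[23:],s[5:]  2  'ea'
  17  s[5:],s[12:]  1  'e'
  18  s[12:],s[0:]  2  'ec'
  19  s[0:],s[20:]  2  'ec'
  20  s[20:],s[8:]  1  'e'
  21  s[8:],s[2:]  2  'ef'
  22  s[2:],s[9:]  0  ''
  23  s[9:],s[15:]  2  'fa'
  24  s[15:],s[3:]  1  'f'
  25  s[3:],s[17:]  1  'f'
  26  s[17:],s[22:]  1  'f'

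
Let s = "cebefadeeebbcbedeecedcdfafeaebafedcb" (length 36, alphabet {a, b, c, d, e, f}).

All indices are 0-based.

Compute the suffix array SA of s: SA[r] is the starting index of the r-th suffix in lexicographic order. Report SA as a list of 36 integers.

rank→(start, suffix):
  0 → (5, 'adeeebbcbedeecedcdfafeaebafedcb')
  1 → (27, 'aebafedcb')
  2 → (24, 'afeaebafedcb')
  3 → (30, 'afedcb')
  4 → (35, 'b')
  5 → (29, 'bafedcb')
  6 → (10, 'bbcbedeecedcdfafeaebafedcb')
  7 → (11, 'bcbedeecedcdfafeaebafedcb')
  8 → (13, 'bedeecedcdfafeaebafedcb')
  9 → (2, 'befadeeebbcbedeecedcdfafeaebafedcb')
  10 → (34, 'cb')
  11 → (12, 'cbedeecedcdfafeaebafedcb')
  12 → (21, 'cdfafeaebafedcb')
  13 → (0, 'cebefadeeebbcbedeecedcdfafeaebafedcb')
  14 → (18, 'cedcdfafeaebafedcb')
  15 → (33, 'dcb')
  16 → (20, 'dcdfafeaebafedcb')
  17 → (15, 'deecedcdfafeaebafedcb')
  18 → (6, 'deeebbcbedeecedcdfafeaebafedcb')
  19 → (22, 'dfafeaebafedcb')
  20 → (26, 'eaebafedcb')
  21 → (28, 'ebafedcb')
  22 → (9, 'ebbcbedeecedcdfafeaebafedcb')
  23 → (1, 'ebefadeeebbcbedeecedcdfafeaebafedcb')
  24 → (17, 'ecedcdfafeaebafedcb')
  25 → (32, 'edcb')
  26 → (19, 'edcdfafeaebafedcb')
  27 → (14, 'edeecedcdfafeaebafedcb')
  28 → (8, 'eebbcbedeecedcdfafeaebafedcb')
  29 → (16, 'eecedcdfafeaebafedcb')
  30 → (7, 'eeebbcbedeecedcdfafeaebafedcb')
  31 → (3, 'efadeeebbcbedeecedcdfafeaebafedcb')
  32 → (4, 'fadeeebbcbedeecedcdfafeaebafedcb')
  33 → (23, 'fafeaebafedcb')
  34 → (25, 'feaebafedcb')
  35 → (31, 'fedcb')

[5, 27, 24, 30, 35, 29, 10, 11, 13, 2, 34, 12, 21, 0, 18, 33, 20, 15, 6, 22, 26, 28, 9, 1, 17, 32, 19, 14, 8, 16, 7, 3, 4, 23, 25, 31]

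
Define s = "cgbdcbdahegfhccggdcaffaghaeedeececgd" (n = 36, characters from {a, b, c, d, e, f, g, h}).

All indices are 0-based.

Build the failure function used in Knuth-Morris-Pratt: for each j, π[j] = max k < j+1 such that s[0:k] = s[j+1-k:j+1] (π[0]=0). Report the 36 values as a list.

[0, 0, 0, 0, 1, 0, 0, 0, 0, 0, 0, 0, 0, 1, 1, 2, 0, 0, 1, 0, 0, 0, 0, 0, 0, 0, 0, 0, 0, 0, 0, 1, 0, 1, 2, 0]

π[0] = 0
j=1 s[j]='g': π[1]=0 (border '')
j=2 s[j]='b': π[2]=0 (border '')
j=3 s[j]='d': π[3]=0 (border '')
j=4 s[j]='c': π[4]=1 (border 'c')
j=5 s[j]='b': k: 1→0; π[5]=0 (border '')
j=6 s[j]='d': π[6]=0 (border '')
j=7 s[j]='a': π[7]=0 (border '')
j=8 s[j]='h': π[8]=0 (border '')
j=9 s[j]='e': π[9]=0 (border '')
j=10 s[j]='g': π[10]=0 (border '')
j=11 s[j]='f': π[11]=0 (border '')
j=12 s[j]='h': π[12]=0 (border '')
j=13 s[j]='c': π[13]=1 (border 'c')
j=14 s[j]='c': k: 1→0; π[14]=1 (border 'c')
j=15 s[j]='g': π[15]=2 (border 'cg')
j=16 s[j]='g': k: 2→0; π[16]=0 (border '')
j=17 s[j]='d': π[17]=0 (border '')
j=18 s[j]='c': π[18]=1 (border 'c')
j=19 s[j]='a': k: 1→0; π[19]=0 (border '')
j=20 s[j]='f': π[20]=0 (border '')
j=21 s[j]='f': π[21]=0 (border '')
j=22 s[j]='a': π[22]=0 (border '')
j=23 s[j]='g': π[23]=0 (border '')
j=24 s[j]='h': π[24]=0 (border '')
j=25 s[j]='a': π[25]=0 (border '')
j=26 s[j]='e': π[26]=0 (border '')
j=27 s[j]='e': π[27]=0 (border '')
j=28 s[j]='d': π[28]=0 (border '')
j=29 s[j]='e': π[29]=0 (border '')
j=30 s[j]='e': π[30]=0 (border '')
j=31 s[j]='c': π[31]=1 (border 'c')
j=32 s[j]='e': k: 1→0; π[32]=0 (border '')
j=33 s[j]='c': π[33]=1 (border 'c')
j=34 s[j]='g': π[34]=2 (border 'cg')
j=35 s[j]='d': k: 2→0; π[35]=0 (border '')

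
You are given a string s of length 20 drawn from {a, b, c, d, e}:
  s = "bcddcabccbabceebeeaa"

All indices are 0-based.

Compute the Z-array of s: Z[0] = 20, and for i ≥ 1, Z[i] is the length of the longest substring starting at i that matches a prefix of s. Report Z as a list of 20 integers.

[20, 0, 0, 0, 0, 0, 2, 0, 0, 1, 0, 2, 0, 0, 0, 1, 0, 0, 0, 0]

Z[0]=20
i=1: outside box; Z[1]=0
i=2: outside box; Z[2]=0
i=3: outside box; Z[3]=0
i=4: outside box; Z[4]=0
i=5: outside box; Z[5]=0
i=6: outside box; Z[6]=2 extend→box=[6,8)
i=7: min(r-i=1, Z[1]=0)=0; Z[7]=0
i=8: outside box; Z[8]=0
i=9: outside box; Z[9]=1 extend→box=[9,10)
i=10: outside box; Z[10]=0
i=11: outside box; Z[11]=2 extend→box=[11,13)
i=12: min(r-i=1, Z[1]=0)=0; Z[12]=0
i=13: outside box; Z[13]=0
i=14: outside box; Z[14]=0
i=15: outside box; Z[15]=1 extend→box=[15,16)
i=16: outside box; Z[16]=0
i=17: outside box; Z[17]=0
i=18: outside box; Z[18]=0
i=19: outside box; Z[19]=0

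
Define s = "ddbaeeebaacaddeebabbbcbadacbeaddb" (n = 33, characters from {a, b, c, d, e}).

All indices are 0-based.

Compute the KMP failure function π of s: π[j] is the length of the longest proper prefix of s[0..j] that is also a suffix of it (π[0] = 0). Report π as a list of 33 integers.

[0, 1, 0, 0, 0, 0, 0, 0, 0, 0, 0, 0, 1, 2, 0, 0, 0, 0, 0, 0, 0, 0, 0, 0, 1, 0, 0, 0, 0, 0, 1, 2, 3]

π[0] = 0
j=1 s[j]='d': π[1]=1 (border 'd')
j=2 s[j]='b': k: 1→0; π[2]=0 (border '')
j=3 s[j]='a': π[3]=0 (border '')
j=4 s[j]='e': π[4]=0 (border '')
j=5 s[j]='e': π[5]=0 (border '')
j=6 s[j]='e': π[6]=0 (border '')
j=7 s[j]='b': π[7]=0 (border '')
j=8 s[j]='a': π[8]=0 (border '')
j=9 s[j]='a': π[9]=0 (border '')
j=10 s[j]='c': π[10]=0 (border '')
j=11 s[j]='a': π[11]=0 (border '')
j=12 s[j]='d': π[12]=1 (border 'd')
j=13 s[j]='d': π[13]=2 (border 'dd')
j=14 s[j]='e': k: 2→1→0; π[14]=0 (border '')
j=15 s[j]='e': π[15]=0 (border '')
j=16 s[j]='b': π[16]=0 (border '')
j=17 s[j]='a': π[17]=0 (border '')
j=18 s[j]='b': π[18]=0 (border '')
j=19 s[j]='b': π[19]=0 (border '')
j=20 s[j]='b': π[20]=0 (border '')
j=21 s[j]='c': π[21]=0 (border '')
j=22 s[j]='b': π[22]=0 (border '')
j=23 s[j]='a': π[23]=0 (border '')
j=24 s[j]='d': π[24]=1 (border 'd')
j=25 s[j]='a': k: 1→0; π[25]=0 (border '')
j=26 s[j]='c': π[26]=0 (border '')
j=27 s[j]='b': π[27]=0 (border '')
j=28 s[j]='e': π[28]=0 (border '')
j=29 s[j]='a': π[29]=0 (border '')
j=30 s[j]='d': π[30]=1 (border 'd')
j=31 s[j]='d': π[31]=2 (border 'dd')
j=32 s[j]='b': π[32]=3 (border 'ddb')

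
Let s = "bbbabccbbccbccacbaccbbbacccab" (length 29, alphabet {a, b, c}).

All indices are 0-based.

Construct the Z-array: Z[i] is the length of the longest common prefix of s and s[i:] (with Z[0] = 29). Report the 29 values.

Z[0]=29
i=1: fresh scan; Z[1]=2 extend→box=[1,3)
i=2: min(r-i=1, Z[1]=2)=1; Z[2]=1
i=3: fresh scan; Z[3]=0
i=4: fresh scan; Z[4]=1 extend→box=[4,5)
i=5: fresh scan; Z[5]=0
i=6: fresh scan; Z[6]=0
i=7: fresh scan; Z[7]=2 extend→box=[7,9)
i=8: min(r-i=1, Z[1]=2)=1; Z[8]=1
i=9: fresh scan; Z[9]=0
i=10: fresh scan; Z[10]=0
i=11: fresh scan; Z[11]=1 extend→box=[11,12)
i=12: fresh scan; Z[12]=0
i=13: fresh scan; Z[13]=0
i=14: fresh scan; Z[14]=0
i=15: fresh scan; Z[15]=0
i=16: fresh scan; Z[16]=1 extend→box=[16,17)
i=17: fresh scan; Z[17]=0
i=18: fresh scan; Z[18]=0
i=19: fresh scan; Z[19]=0
i=20: fresh scan; Z[20]=4 extend→box=[20,24)
i=21: min(r-i=3, Z[1]=2)=2; Z[21]=2
i=22: min(r-i=2, Z[2]=1)=1; Z[22]=1
i=23: min(r-i=1, Z[3]=0)=0; Z[23]=0
i=24: fresh scan; Z[24]=0
i=25: fresh scan; Z[25]=0
i=26: fresh scan; Z[26]=0
i=27: fresh scan; Z[27]=0
i=28: fresh scan; Z[28]=1 extend→box=[28,29)

[29, 2, 1, 0, 1, 0, 0, 2, 1, 0, 0, 1, 0, 0, 0, 0, 1, 0, 0, 0, 4, 2, 1, 0, 0, 0, 0, 0, 1]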